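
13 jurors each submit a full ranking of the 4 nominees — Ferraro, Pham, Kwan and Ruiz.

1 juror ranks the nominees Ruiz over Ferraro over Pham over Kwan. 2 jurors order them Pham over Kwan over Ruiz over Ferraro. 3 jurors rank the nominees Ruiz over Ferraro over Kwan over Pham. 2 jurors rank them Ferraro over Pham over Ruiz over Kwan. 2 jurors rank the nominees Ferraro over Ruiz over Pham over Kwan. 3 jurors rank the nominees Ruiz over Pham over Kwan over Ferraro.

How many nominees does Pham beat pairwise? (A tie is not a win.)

1

Pham against each rival (13 jurors):
Pham vs Ferraro: 2+3 = 5 for Pham, 8 for Ferraro — Ferraro by 8–5.
Pham–Kwan: Pham 10–3.
Pham–Ruiz: Ruiz 9–4.
Pham beats Kwan; loses to Ferraro, Ruiz — 1 pairwise win.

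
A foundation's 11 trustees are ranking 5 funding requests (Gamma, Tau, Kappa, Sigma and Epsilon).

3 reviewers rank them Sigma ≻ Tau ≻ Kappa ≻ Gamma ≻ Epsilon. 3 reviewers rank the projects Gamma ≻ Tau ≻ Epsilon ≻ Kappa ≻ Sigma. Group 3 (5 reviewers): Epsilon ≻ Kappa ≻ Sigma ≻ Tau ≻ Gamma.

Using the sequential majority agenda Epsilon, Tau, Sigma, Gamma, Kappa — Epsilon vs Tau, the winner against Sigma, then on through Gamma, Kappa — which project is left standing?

Kappa

Round 1: Epsilon vs Tau — 5–6, Tau advances.
Round 2: Tau vs Sigma — 3–8, Sigma advances.
Round 3: Sigma vs Gamma — 8–3, Sigma advances.
Round 4: Sigma vs Kappa — 3–8, Kappa advances.
Kappa survives the agenda.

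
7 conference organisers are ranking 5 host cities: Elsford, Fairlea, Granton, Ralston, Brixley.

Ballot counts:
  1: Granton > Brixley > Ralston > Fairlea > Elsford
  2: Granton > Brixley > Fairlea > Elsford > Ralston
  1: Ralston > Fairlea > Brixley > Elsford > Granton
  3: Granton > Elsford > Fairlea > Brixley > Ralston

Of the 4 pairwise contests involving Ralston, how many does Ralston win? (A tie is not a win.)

Ralston against each rival (7 organisers):
Ralston vs Elsford: 2 to 5, Elsford.
Ralston–Fairlea: Fairlea 5–2.
Ralston vs Granton: 1 for Ralston, 6 for Granton — Granton by 6–1.
Ralston vs Brixley: Ralston preferred on 1 ballot; Brixley wins 6–1.
Ralston beats no one; loses to Elsford, Fairlea, Granton, Brixley — 0 pairwise wins.

0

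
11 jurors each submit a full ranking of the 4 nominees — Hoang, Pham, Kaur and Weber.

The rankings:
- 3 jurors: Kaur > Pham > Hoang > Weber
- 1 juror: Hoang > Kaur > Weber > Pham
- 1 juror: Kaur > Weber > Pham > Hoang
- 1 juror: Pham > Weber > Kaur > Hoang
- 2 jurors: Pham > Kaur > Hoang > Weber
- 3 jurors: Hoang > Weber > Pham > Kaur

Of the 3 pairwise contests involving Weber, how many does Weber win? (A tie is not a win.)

Weber against each rival (11 jurors):
Weber–Hoang: Hoang 9–2.
Weber vs Pham: Pham, 6–5.
Weber vs Kaur: Kaur, 7–4.
Weber beats no one; loses to Hoang, Pham, Kaur — 0 pairwise wins.

0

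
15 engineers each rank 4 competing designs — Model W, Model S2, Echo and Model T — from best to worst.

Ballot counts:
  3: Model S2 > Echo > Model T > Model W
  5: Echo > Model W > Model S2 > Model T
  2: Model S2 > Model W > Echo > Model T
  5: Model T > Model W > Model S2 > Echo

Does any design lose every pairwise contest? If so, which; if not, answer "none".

Pairwise majorities:
Model W vs Model S2: Model W wins 10–5.
Model W vs Echo: Model W preferred on 2+5 = 7 ballots; Echo wins 8–7.
Model W vs Model T: Model T, 8–7.
Model S2 vs Echo: Model S2, 10–5.
Model S2 vs Model T: Model S2 wins 10–5.
Echo vs Model T: Echo preferred on 3+5+2 = 10 ballots; Echo wins 10–5.
Every design wins at least one matchup (Model W beats Model S2; Model S2 beats Echo; Echo beats Model W; Model T beats Model W), so there is no Condorcet loser.

none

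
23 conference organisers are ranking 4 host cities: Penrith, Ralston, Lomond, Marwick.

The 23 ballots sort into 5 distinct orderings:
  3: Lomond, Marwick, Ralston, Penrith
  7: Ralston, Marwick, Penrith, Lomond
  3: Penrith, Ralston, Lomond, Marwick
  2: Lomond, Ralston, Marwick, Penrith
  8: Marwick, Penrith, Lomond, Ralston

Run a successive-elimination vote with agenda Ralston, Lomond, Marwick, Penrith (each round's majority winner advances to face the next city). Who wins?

Round 1: Ralston vs Lomond — 10–13, Lomond advances.
Round 2: Lomond vs Marwick — 8–15, Marwick advances.
Round 3: Marwick vs Penrith — 20–3, Marwick advances.
Marwick survives the agenda.

Marwick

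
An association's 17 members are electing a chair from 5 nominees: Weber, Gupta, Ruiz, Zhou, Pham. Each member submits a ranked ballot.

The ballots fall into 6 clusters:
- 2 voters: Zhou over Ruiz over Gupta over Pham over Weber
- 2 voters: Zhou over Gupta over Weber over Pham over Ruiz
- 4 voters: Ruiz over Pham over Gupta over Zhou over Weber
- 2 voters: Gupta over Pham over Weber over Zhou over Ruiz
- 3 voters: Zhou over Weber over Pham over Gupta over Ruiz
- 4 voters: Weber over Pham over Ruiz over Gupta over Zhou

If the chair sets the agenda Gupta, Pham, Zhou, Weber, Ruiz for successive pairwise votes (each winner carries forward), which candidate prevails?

Round 1: Gupta vs Pham — 6–11, Pham advances.
Round 2: Pham vs Zhou — 10–7, Pham advances.
Round 3: Pham vs Weber — 8–9, Weber advances.
Round 4: Weber vs Ruiz — 11–6, Weber advances.
Weber survives the agenda.

Weber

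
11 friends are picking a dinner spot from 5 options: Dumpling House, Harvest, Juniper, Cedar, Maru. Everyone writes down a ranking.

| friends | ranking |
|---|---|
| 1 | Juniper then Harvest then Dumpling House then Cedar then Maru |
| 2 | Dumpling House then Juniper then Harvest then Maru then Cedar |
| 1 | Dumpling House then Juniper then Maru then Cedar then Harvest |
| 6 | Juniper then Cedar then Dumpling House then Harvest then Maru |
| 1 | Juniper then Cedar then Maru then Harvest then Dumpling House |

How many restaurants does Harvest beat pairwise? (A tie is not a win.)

Harvest against each rival (11 friends):
Harvest vs Dumpling House: Dumpling House, 9–2.
Harvest vs Juniper: 0 to 11, Juniper.
Harvest vs Cedar: 1+2 = 3 for Harvest, 8 for Cedar — Cedar by 8–3.
Harvest vs Maru: Harvest is ranked higher on 1+2+6 = 9 ballots, Maru on 2. Harvest wins 9–2.
Harvest beats Maru; loses to Dumpling House, Juniper, Cedar — 1 pairwise win.

1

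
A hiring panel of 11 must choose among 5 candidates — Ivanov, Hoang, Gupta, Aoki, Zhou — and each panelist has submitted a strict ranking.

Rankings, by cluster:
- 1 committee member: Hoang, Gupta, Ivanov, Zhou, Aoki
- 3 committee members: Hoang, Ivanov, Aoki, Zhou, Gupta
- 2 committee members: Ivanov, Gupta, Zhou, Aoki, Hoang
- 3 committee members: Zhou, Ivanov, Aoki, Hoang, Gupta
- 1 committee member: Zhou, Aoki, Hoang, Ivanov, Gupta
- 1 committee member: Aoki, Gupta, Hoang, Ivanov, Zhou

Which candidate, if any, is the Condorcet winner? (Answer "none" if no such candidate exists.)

none

Check each pair by majority over 11 ballots:
Ivanov vs Hoang: 2+3 = 5 for Ivanov, 6 for Hoang — Hoang by 6–5.
Ivanov vs Gupta: 3+2+3+1 = 9 for Ivanov, 2 for Gupta — Ivanov by 9–2.
Ivanov vs Aoki: Ivanov preferred on 1+3+2+3 = 9 ballots; Ivanov wins 9–2.
Ivanov vs Zhou: Ivanov preferred on 1+3+2+1 = 7 ballots; Ivanov wins 7–4.
Hoang vs Gupta: Hoang preferred on 1+3+3+1 = 8 ballots; Hoang wins 8–3.
Hoang vs Aoki: Hoang is ranked higher on 1+3 = 4 ballots, Aoki on 7. Aoki wins 7–4.
Hoang vs Zhou: Hoang preferred on 1+3+1 = 5 ballots; Zhou wins 6–5.
Gupta vs Aoki: 3 to 8, Aoki.
Gupta vs Zhou: 4 to 7, Zhou.
Aoki vs Zhou: 3+1 = 4 for Aoki, 7 for Zhou — Zhou by 7–4.
Each candidate drops at least one matchup (Ivanov loses to Hoang; Hoang loses to Aoki; Gupta loses to Ivanov; Aoki loses to Ivanov; Zhou loses to Ivanov); the cycle Ivanov beats Aoki beats Hoang beats Ivanov rules out a Condorcet winner.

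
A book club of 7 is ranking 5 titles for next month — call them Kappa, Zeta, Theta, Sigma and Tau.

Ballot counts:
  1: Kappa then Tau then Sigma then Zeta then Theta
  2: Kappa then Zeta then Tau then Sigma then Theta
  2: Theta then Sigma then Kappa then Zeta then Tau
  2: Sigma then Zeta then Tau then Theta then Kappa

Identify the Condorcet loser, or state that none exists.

none

Pairwise majorities:
Kappa vs Zeta: Kappa is ranked higher on 1+2+2 = 5 ballots, Zeta on 2. Kappa wins 5–2.
Kappa vs Theta: Kappa preferred on 1+2 = 3 ballots; Theta wins 4–3.
Kappa vs Sigma: Sigma, 4–3.
Kappa vs Tau: Kappa is ranked higher on 1+2+2 = 5 ballots, Tau on 2. Kappa wins 5–2.
Zeta–Theta: Zeta 5–2.
Zeta vs Sigma: Zeta is ranked higher on 2 ballots, Sigma on 5. Sigma wins 5–2.
Zeta vs Tau: 6 to 1, Zeta.
Theta vs Sigma: Sigma, 5–2.
Theta vs Tau: Theta is ranked higher on 2 ballots, Tau on 5. Tau wins 5–2.
Sigma–Tau: Sigma 4–3.
Every book wins at least one matchup (Kappa beats Zeta; Zeta beats Theta; Theta beats Kappa; Sigma beats Kappa; Tau beats Theta), so there is no Condorcet loser.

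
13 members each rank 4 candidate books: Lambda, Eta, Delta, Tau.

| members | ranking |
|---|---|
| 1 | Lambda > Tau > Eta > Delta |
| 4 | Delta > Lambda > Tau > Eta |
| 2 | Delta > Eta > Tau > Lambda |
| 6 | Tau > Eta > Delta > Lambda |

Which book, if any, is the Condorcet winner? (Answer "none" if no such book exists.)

Head-to-head results (13 members):
Lambda vs Eta: 1+4 = 5 for Lambda, 8 for Eta — Eta by 8–5.
Lambda vs Delta: Lambda preferred on 1 ballot; Delta wins 12–1.
Lambda vs Tau: 1+4 = 5 for Lambda, 8 for Tau — Tau by 8–5.
Eta vs Delta: 7 to 6, Eta.
Eta vs Tau: Eta preferred on 2 ballots; Tau wins 11–2.
Delta vs Tau: 6 to 7, Tau.
Only Tau has no losses; Tau is the Condorcet winner.

Tau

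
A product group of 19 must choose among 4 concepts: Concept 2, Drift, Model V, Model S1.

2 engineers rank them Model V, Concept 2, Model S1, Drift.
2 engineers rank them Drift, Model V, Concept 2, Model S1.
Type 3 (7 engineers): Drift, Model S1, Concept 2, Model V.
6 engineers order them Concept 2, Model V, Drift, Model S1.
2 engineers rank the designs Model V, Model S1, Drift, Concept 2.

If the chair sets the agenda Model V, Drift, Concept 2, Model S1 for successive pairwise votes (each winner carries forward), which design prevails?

Round 1: Model V vs Drift — 10–9, Model V advances.
Round 2: Model V vs Concept 2 — 6–13, Concept 2 advances.
Round 3: Concept 2 vs Model S1 — 10–9, Concept 2 advances.
Concept 2 survives the agenda.

Concept 2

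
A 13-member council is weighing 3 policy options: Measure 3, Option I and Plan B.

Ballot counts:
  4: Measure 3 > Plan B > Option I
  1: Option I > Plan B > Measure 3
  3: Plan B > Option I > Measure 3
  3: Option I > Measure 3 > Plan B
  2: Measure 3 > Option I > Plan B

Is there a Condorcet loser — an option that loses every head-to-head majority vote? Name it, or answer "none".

none

Pairwise majorities:
Measure 3 vs Option I: Measure 3 preferred on 4+2 = 6 ballots; Option I wins 7–6.
Measure 3 vs Plan B: Measure 3 wins 9–4.
Option I vs Plan B: Plan B, 7–6.
Each option has at least one pairwise win (Measure 3 beats Plan B; Option I beats Measure 3; Plan B beats Option I) — no Condorcet loser.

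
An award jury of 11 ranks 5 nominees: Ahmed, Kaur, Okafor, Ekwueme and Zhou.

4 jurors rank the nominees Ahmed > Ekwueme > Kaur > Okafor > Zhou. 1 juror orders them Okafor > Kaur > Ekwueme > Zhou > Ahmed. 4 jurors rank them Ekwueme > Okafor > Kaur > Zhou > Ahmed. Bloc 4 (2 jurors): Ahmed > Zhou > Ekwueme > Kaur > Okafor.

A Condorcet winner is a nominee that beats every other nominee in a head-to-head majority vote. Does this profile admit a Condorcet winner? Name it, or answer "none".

Ahmed

Check each pair by majority over 11 ballots:
Ahmed vs Kaur: Ahmed preferred on 4+2 = 6 ballots; Ahmed wins 6–5.
Ahmed vs Okafor: Ahmed preferred on 4+2 = 6 ballots; Ahmed wins 6–5.
Ahmed vs Ekwueme: Ahmed preferred on 4+2 = 6 ballots; Ahmed wins 6–5.
Ahmed vs Zhou: Ahmed preferred on 4+2 = 6 ballots; Ahmed wins 6–5.
Kaur vs Okafor: Kaur preferred on 4+2 = 6 ballots; Kaur wins 6–5.
Kaur vs Ekwueme: 1 to 10, Ekwueme.
Kaur vs Zhou: Kaur is ranked higher on 4+1+4 = 9 ballots, Zhou on 2. Kaur wins 9–2.
Okafor vs Ekwueme: Okafor preferred on 1 ballot; Ekwueme wins 10–1.
Okafor vs Zhou: Okafor preferred on 4+1+4 = 9 ballots; Okafor wins 9–2.
Ekwueme vs Zhou: Ekwueme preferred on 4+1+4 = 9 ballots; Ekwueme wins 9–2.
Ahmed wins every pairwise contest, so Ahmed is the Condorcet winner.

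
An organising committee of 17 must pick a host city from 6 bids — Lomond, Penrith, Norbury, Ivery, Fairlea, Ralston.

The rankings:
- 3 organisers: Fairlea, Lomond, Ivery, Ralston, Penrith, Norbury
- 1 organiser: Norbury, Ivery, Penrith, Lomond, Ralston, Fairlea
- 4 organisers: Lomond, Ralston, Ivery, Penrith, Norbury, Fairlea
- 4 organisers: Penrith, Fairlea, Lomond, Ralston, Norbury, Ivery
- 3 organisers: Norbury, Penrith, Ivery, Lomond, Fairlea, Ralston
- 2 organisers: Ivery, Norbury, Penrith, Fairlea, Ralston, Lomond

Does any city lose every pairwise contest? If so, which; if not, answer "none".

Pairwise majorities:
Lomond vs Penrith: Lomond is ranked higher on 3+4 = 7 ballots, Penrith on 10. Penrith wins 10–7.
Lomond vs Norbury: Lomond, 11–6.
Lomond vs Ivery: 3+4+4 = 11 for Lomond, 6 for Ivery — Lomond by 11–6.
Lomond–Fairlea: Fairlea 9–8.
Lomond vs Ralston: 15 to 2, Lomond.
Penrith vs Norbury: Penrith, 11–6.
Penrith vs Ivery: Ivery wins 10–7.
Penrith vs Fairlea: Penrith, 14–3.
Penrith vs Ralston: Penrith is ranked higher on 1+4+3+2 = 10 ballots, Ralston on 7. Penrith wins 10–7.
Norbury vs Ivery: Norbury preferred on 1+4+3 = 8 ballots; Ivery wins 9–8.
Norbury vs Fairlea: 10 to 7, Norbury.
Norbury vs Ralston: Ralston wins 11–6.
Ivery vs Fairlea: Ivery is ranked higher on 1+4+3+2 = 10 ballots, Fairlea on 7. Ivery wins 10–7.
Ivery vs Ralston: Ivery, 9–8.
Fairlea vs Ralston: Fairlea, 12–5.
No city is winless: Lomond beats Norbury; Penrith beats Lomond; Norbury beats Fairlea; Ivery beats Penrith; Fairlea beats Lomond; Ralston beats Norbury. There is no Condorcet loser.

none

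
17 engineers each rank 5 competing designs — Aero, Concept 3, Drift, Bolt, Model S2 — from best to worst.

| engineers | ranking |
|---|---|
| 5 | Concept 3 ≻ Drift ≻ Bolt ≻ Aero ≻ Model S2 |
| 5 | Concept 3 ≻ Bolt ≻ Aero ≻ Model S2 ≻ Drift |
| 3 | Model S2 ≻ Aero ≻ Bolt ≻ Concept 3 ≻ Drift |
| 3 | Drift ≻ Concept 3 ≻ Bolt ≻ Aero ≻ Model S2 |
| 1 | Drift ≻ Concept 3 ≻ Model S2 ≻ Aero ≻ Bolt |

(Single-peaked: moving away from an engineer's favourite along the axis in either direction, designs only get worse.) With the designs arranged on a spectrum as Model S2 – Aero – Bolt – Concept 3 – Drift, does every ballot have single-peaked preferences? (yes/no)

Axis positions: Model S2=1, Aero=2, Bolt=3, Concept 3=4, Drift=5.
Ballot type 1 (peak Concept 3 at position 4): ranking walks positions 4-5-3-2-1, expanding outward from the peak — single-peaked.
Ballot type 2 (peak Concept 3 at position 4): ranking walks positions 4-3-2-1-5, expanding outward from the peak — single-peaked.
Ballot type 3 (peak Model S2 at position 1): ranking walks positions 1-2-3-4-5, expanding outward from the peak — single-peaked.
Ballot type 4 (peak Drift at position 5): ranking walks positions 5-4-3-2-1, expanding outward from the peak — single-peaked.
Ballot type 5: ranking walks positions 5-4-1-2-3; Model S2 is ranked above Bolt even though Bolt lies between Model S2 and the peak Drift on the axis — preferences dip and rise again. Not single-peaked.
Ballot type 5 violates single-peakedness, so the profile is not single-peaked on this axis.

no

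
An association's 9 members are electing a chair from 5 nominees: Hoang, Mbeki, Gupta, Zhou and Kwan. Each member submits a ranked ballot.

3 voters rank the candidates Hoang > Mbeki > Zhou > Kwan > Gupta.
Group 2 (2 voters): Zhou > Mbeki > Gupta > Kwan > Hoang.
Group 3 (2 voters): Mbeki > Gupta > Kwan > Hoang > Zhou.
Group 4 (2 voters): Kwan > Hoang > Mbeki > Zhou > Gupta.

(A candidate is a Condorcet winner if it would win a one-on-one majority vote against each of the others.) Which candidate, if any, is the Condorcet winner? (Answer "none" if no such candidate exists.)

none

Head-to-head results (9 voters):
Hoang vs Mbeki: 3+2 = 5 for Hoang, 4 for Mbeki — Hoang by 5–4.
Hoang vs Gupta: 5 to 4, Hoang.
Hoang vs Zhou: 3+2+2 = 7 for Hoang, 2 for Zhou — Hoang by 7–2.
Hoang vs Kwan: Hoang preferred on 3 ballots; Kwan wins 6–3.
Mbeki vs Gupta: Mbeki preferred on 3+2+2+2 = 9 ballots; Mbeki wins 9–0.
Mbeki vs Zhou: 3+2+2 = 7 for Mbeki, 2 for Zhou — Mbeki by 7–2.
Mbeki vs Kwan: 7 to 2, Mbeki.
Gupta vs Zhou: 2 for Gupta, 7 for Zhou — Zhou by 7–2.
Gupta vs Kwan: 2+2 = 4 for Gupta, 5 for Kwan — Kwan by 5–4.
Zhou vs Kwan: Zhou is ranked higher on 3+2 = 5 ballots, Kwan on 4. Zhou wins 5–4.
Every candidate loses at least once (Hoang loses to Kwan; Mbeki loses to Hoang; Gupta loses to Hoang; Zhou loses to Hoang; Kwan loses to Mbeki). The majority relation contains the cycle Hoang → Mbeki → Kwan → Hoang, so there is no Condorcet winner.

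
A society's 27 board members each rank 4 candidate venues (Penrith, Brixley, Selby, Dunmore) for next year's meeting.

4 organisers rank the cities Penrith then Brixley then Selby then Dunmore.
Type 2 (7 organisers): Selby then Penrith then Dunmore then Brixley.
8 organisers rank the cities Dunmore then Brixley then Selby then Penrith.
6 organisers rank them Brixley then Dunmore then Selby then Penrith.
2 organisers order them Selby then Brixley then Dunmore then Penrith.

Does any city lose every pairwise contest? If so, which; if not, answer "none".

Head-to-head results (27 organisers):
Penrith vs Brixley: Brixley, 16–11.
Penrith vs Selby: Penrith preferred on 4 ballots; Selby wins 23–4.
Penrith vs Dunmore: Penrith preferred on 4+7 = 11 ballots; Dunmore wins 16–11.
Brixley–Selby: Brixley 18–9.
Brixley vs Dunmore: Brixley preferred on 4+6+2 = 12 ballots; Dunmore wins 15–12.
Selby vs Dunmore: Selby is ranked higher on 4+7+2 = 13 ballots, Dunmore on 14. Dunmore wins 14–13.
Penrith is beaten in every head-to-head and is the Condorcet loser.

Penrith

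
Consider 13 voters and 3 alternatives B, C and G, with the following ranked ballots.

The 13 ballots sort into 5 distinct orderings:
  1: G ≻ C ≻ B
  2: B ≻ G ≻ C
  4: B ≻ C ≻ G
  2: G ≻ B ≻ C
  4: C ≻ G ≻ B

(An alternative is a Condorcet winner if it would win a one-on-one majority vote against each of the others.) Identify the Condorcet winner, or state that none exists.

none

Check each pair by majority over 13 ballots:
B vs C: 8 to 5, B.
B vs G: B preferred on 2+4 = 6 ballots; G wins 7–6.
C vs G: C is ranked higher on 4+4 = 8 ballots, G on 5. C wins 8–5.
Every alternative loses at least once (B loses to G; C loses to B; G loses to C). The majority relation contains the cycle B > C > G > B, so there is no Condorcet winner.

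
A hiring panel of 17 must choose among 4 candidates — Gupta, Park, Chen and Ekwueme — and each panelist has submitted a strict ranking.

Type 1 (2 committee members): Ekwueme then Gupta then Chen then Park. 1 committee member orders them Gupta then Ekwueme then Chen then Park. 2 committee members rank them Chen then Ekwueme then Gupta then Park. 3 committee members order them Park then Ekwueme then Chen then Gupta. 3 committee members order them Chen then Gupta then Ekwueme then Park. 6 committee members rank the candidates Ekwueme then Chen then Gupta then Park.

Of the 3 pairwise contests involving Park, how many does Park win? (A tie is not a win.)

0

Park against each rival (17 committee members):
Park vs Gupta: Park is ranked higher on 3 ballots, Gupta on 14. Gupta wins 14–3.
Park vs Chen: Chen, 14–3.
Park vs Ekwueme: 3 to 14, Ekwueme.
Park beats no one; loses to Gupta, Chen, Ekwueme — 0 pairwise wins.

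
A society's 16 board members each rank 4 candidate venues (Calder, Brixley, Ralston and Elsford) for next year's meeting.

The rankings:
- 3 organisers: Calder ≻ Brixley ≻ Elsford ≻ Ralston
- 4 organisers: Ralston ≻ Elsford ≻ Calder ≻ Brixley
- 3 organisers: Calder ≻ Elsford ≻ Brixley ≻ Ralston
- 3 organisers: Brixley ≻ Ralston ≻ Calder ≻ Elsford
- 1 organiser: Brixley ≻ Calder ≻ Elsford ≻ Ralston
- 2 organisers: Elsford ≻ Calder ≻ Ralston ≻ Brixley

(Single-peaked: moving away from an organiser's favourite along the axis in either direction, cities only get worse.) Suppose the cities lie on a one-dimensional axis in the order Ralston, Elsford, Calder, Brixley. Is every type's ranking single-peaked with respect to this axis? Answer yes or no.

Axis positions: Ralston=1, Elsford=2, Calder=3, Brixley=4.
Type 1 (peak Calder at position 3): ranking walks positions 3-4-2-1, expanding outward from the peak — single-peaked.
Type 2 (peak Ralston at position 1): ranking walks positions 1-2-3-4, expanding outward from the peak — single-peaked.
Type 3 (peak Calder at position 3): ranking walks positions 3-2-4-1, expanding outward from the peak — single-peaked.
Type 4: ranking walks positions 4-1-3-2; Ralston is ranked above Calder even though Calder lies between Ralston and the peak Brixley on the axis — preferences dip and rise again. Not single-peaked.
Type 5 (peak Brixley at position 4): ranking walks positions 4-3-2-1, expanding outward from the peak — single-peaked.
Type 6 (peak Elsford at position 2): ranking walks positions 2-3-1-4, expanding outward from the peak — single-peaked.
Type 4 violates single-peakedness, so the profile is not single-peaked on this axis.

no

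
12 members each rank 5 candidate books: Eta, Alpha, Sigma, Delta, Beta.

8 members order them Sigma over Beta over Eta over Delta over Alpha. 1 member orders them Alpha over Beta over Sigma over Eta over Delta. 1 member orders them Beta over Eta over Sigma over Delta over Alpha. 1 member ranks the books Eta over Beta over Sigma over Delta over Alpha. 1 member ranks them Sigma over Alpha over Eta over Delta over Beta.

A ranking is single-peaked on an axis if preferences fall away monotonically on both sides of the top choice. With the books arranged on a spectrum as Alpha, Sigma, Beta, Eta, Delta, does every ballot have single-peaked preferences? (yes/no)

no

Axis positions: Alpha=1, Sigma=2, Beta=3, Eta=4, Delta=5.
Type 1 (peak Sigma at position 2): ranking walks positions 2-3-4-5-1, expanding outward from the peak — single-peaked.
Type 2: ranking walks positions 1-3-2-4-5; Beta is ranked above Sigma even though Sigma lies between Beta and the peak Alpha on the axis — preferences dip and rise again. Not single-peaked.
Type 3 (peak Beta at position 3): ranking walks positions 3-4-2-5-1, expanding outward from the peak — single-peaked.
Type 4 (peak Eta at position 4): ranking walks positions 4-3-2-5-1, expanding outward from the peak — single-peaked.
Type 5: ranking walks positions 2-1-4-5-3; Eta is ranked above Beta even though Beta lies between Eta and the peak Sigma on the axis — preferences dip and rise again. Not single-peaked.
Type 2 violates single-peakedness, so the profile is not single-peaked on this axis.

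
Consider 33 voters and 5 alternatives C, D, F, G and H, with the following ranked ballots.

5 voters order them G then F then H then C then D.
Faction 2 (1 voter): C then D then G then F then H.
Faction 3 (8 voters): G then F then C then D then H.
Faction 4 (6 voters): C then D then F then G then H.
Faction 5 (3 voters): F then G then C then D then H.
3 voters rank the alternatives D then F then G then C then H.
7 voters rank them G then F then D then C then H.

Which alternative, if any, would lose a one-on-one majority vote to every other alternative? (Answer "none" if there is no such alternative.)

Head-to-head results (33 voters):
C vs D: 5+1+8+6+3 = 23 for C, 10 for D — C by 23–10.
C vs F: F wins 26–7.
C vs G: G wins 26–7.
C vs H: 28 to 5, C.
D vs F: D is ranked higher on 1+6+3 = 10 ballots, F on 23. F wins 23–10.
D vs G: D is ranked higher on 1+6+3 = 10 ballots, G on 23. G wins 23–10.
D vs H: D wins 28–5.
F vs G: G wins 21–12.
F vs H: F, 33–0.
G vs H: G wins 33–0.
H loses to every other alternative — it is the Condorcet loser.

H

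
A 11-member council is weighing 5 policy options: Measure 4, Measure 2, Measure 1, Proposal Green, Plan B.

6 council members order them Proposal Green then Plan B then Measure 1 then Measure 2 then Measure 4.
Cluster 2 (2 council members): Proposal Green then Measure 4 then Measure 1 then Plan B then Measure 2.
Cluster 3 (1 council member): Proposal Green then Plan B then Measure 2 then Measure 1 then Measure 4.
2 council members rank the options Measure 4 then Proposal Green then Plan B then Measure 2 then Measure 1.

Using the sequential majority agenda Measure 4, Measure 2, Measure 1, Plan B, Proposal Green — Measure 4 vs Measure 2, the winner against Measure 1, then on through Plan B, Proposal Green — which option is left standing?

Round 1: Measure 4 vs Measure 2 — 4–7, Measure 2 advances.
Round 2: Measure 2 vs Measure 1 — 3–8, Measure 1 advances.
Round 3: Measure 1 vs Plan B — 2–9, Plan B advances.
Round 4: Plan B vs Proposal Green — 0–11, Proposal Green advances.
The agenda winner is Proposal Green.

Proposal Green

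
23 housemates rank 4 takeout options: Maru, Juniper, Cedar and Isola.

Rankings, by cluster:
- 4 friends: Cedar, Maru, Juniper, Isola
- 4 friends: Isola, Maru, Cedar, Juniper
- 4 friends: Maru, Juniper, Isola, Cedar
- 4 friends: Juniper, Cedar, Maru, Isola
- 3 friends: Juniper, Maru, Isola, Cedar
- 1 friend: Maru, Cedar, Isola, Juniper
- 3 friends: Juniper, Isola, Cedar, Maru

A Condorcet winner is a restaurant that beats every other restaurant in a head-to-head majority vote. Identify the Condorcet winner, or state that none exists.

Head-to-head results (23 friends):
Maru vs Juniper: Maru is ranked higher on 4+4+4+1 = 13 ballots, Juniper on 10. Maru wins 13–10.
Maru–Cedar: Maru 12–11.
Maru vs Isola: Maru wins 16–7.
Juniper vs Cedar: Juniper, 14–9.
Juniper vs Isola: 4+4+4+3+3 = 18 for Juniper, 5 for Isola — Juniper by 18–5.
Cedar vs Isola: Isola, 14–9.
Maru beats each of Juniper, Cedar, Isola — Maru is the Condorcet winner.

Maru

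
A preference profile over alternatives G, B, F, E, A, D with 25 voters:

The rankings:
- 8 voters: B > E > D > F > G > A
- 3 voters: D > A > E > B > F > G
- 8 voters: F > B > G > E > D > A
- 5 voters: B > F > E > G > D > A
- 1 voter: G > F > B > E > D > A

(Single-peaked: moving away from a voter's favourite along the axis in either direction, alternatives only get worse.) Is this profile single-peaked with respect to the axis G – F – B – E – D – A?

yes

Axis positions: G=1, F=2, B=3, E=4, D=5, A=6.
Faction 1 (peak B at position 3): ranking walks positions 3-4-5-2-1-6, expanding outward from the peak — single-peaked.
Faction 2 (peak D at position 5): ranking walks positions 5-6-4-3-2-1, expanding outward from the peak — single-peaked.
Faction 3 (peak F at position 2): ranking walks positions 2-3-1-4-5-6, expanding outward from the peak — single-peaked.
Faction 4 (peak B at position 3): ranking walks positions 3-2-4-1-5-6, expanding outward from the peak — single-peaked.
Faction 5 (peak G at position 1): ranking walks positions 1-2-3-4-5-6, expanding outward from the peak — single-peaked.
Every ranking is single-peaked on this axis.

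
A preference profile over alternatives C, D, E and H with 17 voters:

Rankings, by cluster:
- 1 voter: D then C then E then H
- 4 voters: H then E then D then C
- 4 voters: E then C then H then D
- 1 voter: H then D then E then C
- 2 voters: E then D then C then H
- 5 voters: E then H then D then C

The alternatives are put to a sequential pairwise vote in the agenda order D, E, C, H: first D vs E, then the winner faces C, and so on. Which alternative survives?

Round 1: D vs E — 2–15, E advances.
Round 2: E vs C — 16–1, E advances.
Round 3: E vs H — 12–5, E advances.
E survives the agenda.

E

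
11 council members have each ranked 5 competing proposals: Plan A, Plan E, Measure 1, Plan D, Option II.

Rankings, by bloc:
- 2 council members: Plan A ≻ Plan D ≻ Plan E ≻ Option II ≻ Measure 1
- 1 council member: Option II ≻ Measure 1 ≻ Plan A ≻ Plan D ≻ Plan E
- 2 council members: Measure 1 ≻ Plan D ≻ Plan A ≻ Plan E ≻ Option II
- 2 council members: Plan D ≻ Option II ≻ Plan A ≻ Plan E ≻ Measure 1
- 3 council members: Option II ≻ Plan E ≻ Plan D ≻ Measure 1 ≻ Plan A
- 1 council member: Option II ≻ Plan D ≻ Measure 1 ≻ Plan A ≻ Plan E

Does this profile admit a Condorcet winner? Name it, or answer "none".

Plan D

Pairwise majorities:
Plan A vs Plan E: 8 to 3, Plan A.
Plan A vs Measure 1: 4 to 7, Measure 1.
Plan A vs Plan D: Plan D, 8–3.
Plan A vs Option II: Plan A is ranked higher on 2+2 = 4 ballots, Option II on 7. Option II wins 7–4.
Plan E vs Measure 1: 7 to 4, Plan E.
Plan E vs Plan D: 3 for Plan E, 8 for Plan D — Plan D by 8–3.
Plan E vs Option II: Plan E preferred on 2+2 = 4 ballots; Option II wins 7–4.
Measure 1–Plan D: Plan D 8–3.
Measure 1 vs Option II: 2 to 9, Option II.
Plan D vs Option II: Plan D is ranked higher on 2+2+2 = 6 ballots, Option II on 5. Plan D wins 6–5.
Plan D defeats every rival head-to-head and is the Condorcet winner.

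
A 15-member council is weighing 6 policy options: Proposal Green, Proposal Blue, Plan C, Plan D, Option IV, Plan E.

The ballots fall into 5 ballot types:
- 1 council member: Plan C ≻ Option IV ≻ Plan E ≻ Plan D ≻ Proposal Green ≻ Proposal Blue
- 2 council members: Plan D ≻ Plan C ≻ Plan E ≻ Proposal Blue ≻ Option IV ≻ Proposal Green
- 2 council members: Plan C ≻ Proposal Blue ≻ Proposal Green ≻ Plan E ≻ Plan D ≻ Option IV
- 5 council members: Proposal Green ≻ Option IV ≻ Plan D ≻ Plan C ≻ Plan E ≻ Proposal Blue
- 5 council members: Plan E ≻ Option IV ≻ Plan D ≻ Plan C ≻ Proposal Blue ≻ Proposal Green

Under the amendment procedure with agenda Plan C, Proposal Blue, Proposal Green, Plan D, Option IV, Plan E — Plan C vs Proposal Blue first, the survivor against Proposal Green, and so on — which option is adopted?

Plan E

Round 1: Plan C vs Proposal Blue — 15–0, Plan C advances.
Round 2: Plan C vs Proposal Green — 10–5, Plan C advances.
Round 3: Plan C vs Plan D — 3–12, Plan D advances.
Round 4: Plan D vs Option IV — 4–11, Option IV advances.
Round 5: Option IV vs Plan E — 6–9, Plan E advances.
The agenda winner is Plan E.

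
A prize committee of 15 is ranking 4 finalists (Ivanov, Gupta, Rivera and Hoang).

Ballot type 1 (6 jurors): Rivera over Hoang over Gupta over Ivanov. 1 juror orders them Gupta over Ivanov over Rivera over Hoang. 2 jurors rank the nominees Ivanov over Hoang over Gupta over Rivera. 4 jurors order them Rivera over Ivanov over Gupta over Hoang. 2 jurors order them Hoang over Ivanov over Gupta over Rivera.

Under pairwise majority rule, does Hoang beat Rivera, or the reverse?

Ballots ranking Hoang above Rivera: 2 + 2 = 4.
Ballots ranking Rivera above Hoang: 15 − 4 = 11.
Rivera wins the head-to-head 11–4.

Rivera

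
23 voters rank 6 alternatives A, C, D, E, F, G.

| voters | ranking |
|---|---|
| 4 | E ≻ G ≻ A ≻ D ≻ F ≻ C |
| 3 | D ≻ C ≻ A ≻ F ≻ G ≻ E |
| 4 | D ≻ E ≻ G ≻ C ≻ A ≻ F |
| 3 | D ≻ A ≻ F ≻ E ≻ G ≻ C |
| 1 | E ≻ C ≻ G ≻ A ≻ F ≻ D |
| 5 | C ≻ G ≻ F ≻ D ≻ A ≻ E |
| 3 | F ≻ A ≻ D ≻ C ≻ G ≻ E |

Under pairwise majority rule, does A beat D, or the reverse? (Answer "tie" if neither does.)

Ballots ranking A above D: 4 + 1 + 3 = 8.
Ballots ranking D above A: 23 − 8 = 15.
D wins the head-to-head 15–8.

D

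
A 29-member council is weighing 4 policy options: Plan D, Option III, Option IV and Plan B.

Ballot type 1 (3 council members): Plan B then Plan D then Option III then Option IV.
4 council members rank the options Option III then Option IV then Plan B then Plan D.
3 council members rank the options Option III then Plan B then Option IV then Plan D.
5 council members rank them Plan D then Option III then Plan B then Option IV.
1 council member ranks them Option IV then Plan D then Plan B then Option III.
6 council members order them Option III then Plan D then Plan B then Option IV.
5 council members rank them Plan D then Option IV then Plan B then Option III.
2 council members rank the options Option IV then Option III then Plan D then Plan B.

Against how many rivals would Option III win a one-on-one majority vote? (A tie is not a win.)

3

Option III against each rival (29 council members):
Option III vs Plan D: Option III, 15–14.
Option III vs Option IV: Option III, 21–8.
Option III vs Plan B: Option III, 20–9.
Option III beats Plan D, Option IV, Plan B — 3 pairwise wins.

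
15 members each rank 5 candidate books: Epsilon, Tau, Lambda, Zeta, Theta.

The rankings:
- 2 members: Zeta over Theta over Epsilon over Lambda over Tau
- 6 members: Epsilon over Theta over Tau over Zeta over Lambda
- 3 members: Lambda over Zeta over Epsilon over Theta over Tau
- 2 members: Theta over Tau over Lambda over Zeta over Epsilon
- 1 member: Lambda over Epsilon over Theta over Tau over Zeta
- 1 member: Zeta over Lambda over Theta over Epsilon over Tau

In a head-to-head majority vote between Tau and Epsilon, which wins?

Ballots ranking Tau above Epsilon: 2.
Ballots ranking Epsilon above Tau: 15 − 2 = 13.
Epsilon wins the head-to-head 13–2.

Epsilon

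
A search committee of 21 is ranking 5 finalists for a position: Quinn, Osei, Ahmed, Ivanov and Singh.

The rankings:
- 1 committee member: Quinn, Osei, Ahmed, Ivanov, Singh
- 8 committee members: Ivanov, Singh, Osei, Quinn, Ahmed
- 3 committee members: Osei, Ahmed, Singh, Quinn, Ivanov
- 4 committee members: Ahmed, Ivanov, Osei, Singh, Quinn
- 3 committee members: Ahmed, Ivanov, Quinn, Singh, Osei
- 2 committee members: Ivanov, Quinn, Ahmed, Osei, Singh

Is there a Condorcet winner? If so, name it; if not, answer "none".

none

Pairwise majorities:
Quinn vs Osei: 6 to 15, Osei.
Quinn vs Ahmed: Quinn is ranked higher on 1+8+2 = 11 ballots, Ahmed on 10. Quinn wins 11–10.
Quinn vs Ivanov: Quinn preferred on 1+3 = 4 ballots; Ivanov wins 17–4.
Quinn vs Singh: Quinn preferred on 1+3+2 = 6 ballots; Singh wins 15–6.
Osei vs Ahmed: 12 to 9, Osei.
Osei vs Ivanov: 4 to 17, Ivanov.
Osei vs Singh: Osei preferred on 1+3+4+2 = 10 ballots; Singh wins 11–10.
Ahmed vs Ivanov: Ahmed preferred on 1+3+4+3 = 11 ballots; Ahmed wins 11–10.
Ahmed vs Singh: Ahmed preferred on 1+3+4+3+2 = 13 ballots; Ahmed wins 13–8.
Ivanov vs Singh: 1+8+4+3+2 = 18 for Ivanov, 3 for Singh — Ivanov by 18–3.
No candidate is unbeaten: Quinn loses to Osei; Osei loses to Ivanov; Ahmed loses to Quinn; Ivanov loses to Ahmed; Singh loses to Ahmed. In particular Quinn → Ahmed → Ivanov → Quinn is a majority cycle — no Condorcet winner exists.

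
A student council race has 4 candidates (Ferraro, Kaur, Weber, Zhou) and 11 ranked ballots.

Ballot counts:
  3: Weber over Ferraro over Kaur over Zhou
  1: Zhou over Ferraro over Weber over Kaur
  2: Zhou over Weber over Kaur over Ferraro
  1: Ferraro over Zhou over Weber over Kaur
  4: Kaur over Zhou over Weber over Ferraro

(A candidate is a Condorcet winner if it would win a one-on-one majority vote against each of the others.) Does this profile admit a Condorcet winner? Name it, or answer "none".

none

Head-to-head results (11 voters):
Ferraro vs Kaur: Ferraro is ranked higher on 3+1+1 = 5 ballots, Kaur on 6. Kaur wins 6–5.
Ferraro vs Weber: Ferraro preferred on 1+1 = 2 ballots; Weber wins 9–2.
Ferraro vs Zhou: Ferraro preferred on 3+1 = 4 ballots; Zhou wins 7–4.
Kaur vs Weber: Kaur preferred on 4 ballots; Weber wins 7–4.
Kaur vs Zhou: 3+4 = 7 for Kaur, 4 for Zhou — Kaur by 7–4.
Weber vs Zhou: 3 for Weber, 8 for Zhou — Zhou by 8–3.
Each candidate drops at least one matchup (Ferraro loses to Kaur; Kaur loses to Weber; Weber loses to Zhou; Zhou loses to Kaur); the cycle Kaur beats Zhou beats Weber beats Kaur rules out a Condorcet winner.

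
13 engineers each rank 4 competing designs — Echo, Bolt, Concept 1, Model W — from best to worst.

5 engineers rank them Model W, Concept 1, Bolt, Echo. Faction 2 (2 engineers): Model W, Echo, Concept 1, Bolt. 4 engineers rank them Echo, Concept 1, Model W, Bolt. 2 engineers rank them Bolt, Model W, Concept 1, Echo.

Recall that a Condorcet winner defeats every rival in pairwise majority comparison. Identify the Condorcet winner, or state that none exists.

Check each pair by majority over 13 ballots:
Echo vs Bolt: 2+4 = 6 for Echo, 7 for Bolt — Bolt by 7–6.
Echo vs Concept 1: 6 to 7, Concept 1.
Echo vs Model W: Model W, 9–4.
Bolt vs Concept 1: Bolt is ranked higher on 2 ballots, Concept 1 on 11. Concept 1 wins 11–2.
Bolt vs Model W: Model W wins 11–2.
Concept 1 vs Model W: Concept 1 is ranked higher on 4 ballots, Model W on 9. Model W wins 9–4.
Model W wins every pairwise contest, so Model W is the Condorcet winner.

Model W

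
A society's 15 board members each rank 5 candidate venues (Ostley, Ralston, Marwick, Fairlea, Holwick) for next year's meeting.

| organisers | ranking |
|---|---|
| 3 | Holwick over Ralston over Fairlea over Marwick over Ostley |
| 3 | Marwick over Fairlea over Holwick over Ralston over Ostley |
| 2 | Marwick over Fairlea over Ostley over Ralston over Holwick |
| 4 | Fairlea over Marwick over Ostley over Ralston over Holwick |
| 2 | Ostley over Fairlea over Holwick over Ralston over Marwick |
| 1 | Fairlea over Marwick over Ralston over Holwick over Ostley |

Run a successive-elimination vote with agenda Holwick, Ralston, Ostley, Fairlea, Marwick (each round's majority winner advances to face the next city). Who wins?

Round 1: Holwick vs Ralston — 8–7, Holwick advances.
Round 2: Holwick vs Ostley — 7–8, Ostley advances.
Round 3: Ostley vs Fairlea — 2–13, Fairlea advances.
Round 4: Fairlea vs Marwick — 10–5, Fairlea advances.
Fairlea survives the agenda.

Fairlea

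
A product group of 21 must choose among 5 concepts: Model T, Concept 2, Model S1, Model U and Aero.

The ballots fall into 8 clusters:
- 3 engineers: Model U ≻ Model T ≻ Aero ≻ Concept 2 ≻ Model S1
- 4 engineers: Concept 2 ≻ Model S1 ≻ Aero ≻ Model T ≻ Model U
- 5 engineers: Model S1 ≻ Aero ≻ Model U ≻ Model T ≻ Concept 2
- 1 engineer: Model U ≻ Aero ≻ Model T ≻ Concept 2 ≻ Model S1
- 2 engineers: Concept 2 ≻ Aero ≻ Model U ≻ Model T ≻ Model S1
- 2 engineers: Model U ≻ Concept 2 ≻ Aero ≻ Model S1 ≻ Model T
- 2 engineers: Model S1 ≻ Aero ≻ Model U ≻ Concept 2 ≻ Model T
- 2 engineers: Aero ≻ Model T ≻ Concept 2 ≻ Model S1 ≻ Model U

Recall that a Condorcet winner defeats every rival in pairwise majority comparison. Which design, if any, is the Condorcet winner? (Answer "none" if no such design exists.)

Check each pair by majority over 21 ballots:
Model T vs Concept 2: Model T, 11–10.
Model T vs Model S1: Model S1 wins 13–8.
Model T vs Model U: Model U wins 15–6.
Model T vs Aero: 3 for Model T, 18 for Aero — Aero by 18–3.
Concept 2 vs Model S1: Concept 2 is ranked higher on 3+4+1+2+2+2 = 14 ballots, Model S1 on 7. Concept 2 wins 14–7.
Concept 2 vs Model U: Concept 2 preferred on 4+2+2 = 8 ballots; Model U wins 13–8.
Concept 2 vs Aero: Aero wins 13–8.
Model S1 vs Model U: 13 to 8, Model S1.
Model S1 vs Aero: Model S1 is ranked higher on 4+5+2 = 11 ballots, Aero on 10. Model S1 wins 11–10.
Model U–Aero: Aero 15–6.
No design is unbeaten: Model T loses to Model S1; Concept 2 loses to Model T; Model S1 loses to Concept 2; Model U loses to Model S1; Aero loses to Model S1. In particular Model T > Concept 2 > Model S1 > Model T is a majority cycle — no Condorcet winner exists.

none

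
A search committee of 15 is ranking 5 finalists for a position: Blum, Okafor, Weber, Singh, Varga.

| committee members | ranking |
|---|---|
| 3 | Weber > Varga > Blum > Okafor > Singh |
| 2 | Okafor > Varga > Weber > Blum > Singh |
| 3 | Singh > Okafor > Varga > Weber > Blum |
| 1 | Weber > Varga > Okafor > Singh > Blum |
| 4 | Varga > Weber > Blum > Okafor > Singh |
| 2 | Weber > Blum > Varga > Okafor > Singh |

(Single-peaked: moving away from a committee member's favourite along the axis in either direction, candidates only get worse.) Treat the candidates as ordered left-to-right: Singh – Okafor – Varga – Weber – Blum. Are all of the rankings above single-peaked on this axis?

Axis positions: Singh=1, Okafor=2, Varga=3, Weber=4, Blum=5.
Cluster 1 (peak Weber at position 4): ranking walks positions 4-3-5-2-1, expanding outward from the peak — single-peaked.
Cluster 2 (peak Okafor at position 2): ranking walks positions 2-3-4-5-1, expanding outward from the peak — single-peaked.
Cluster 3 (peak Singh at position 1): ranking walks positions 1-2-3-4-5, expanding outward from the peak — single-peaked.
Cluster 4 (peak Weber at position 4): ranking walks positions 4-3-2-1-5, expanding outward from the peak — single-peaked.
Cluster 5 (peak Varga at position 3): ranking walks positions 3-4-5-2-1, expanding outward from the peak — single-peaked.
Cluster 6 (peak Weber at position 4): ranking walks positions 4-5-3-2-1, expanding outward from the peak — single-peaked.
Every ranking is single-peaked on this axis.

yes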